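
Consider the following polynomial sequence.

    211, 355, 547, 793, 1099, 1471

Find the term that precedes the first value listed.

D1: 144  192  246  306  372
D2: 48  54  60  66
D3: 6  6  6
The third differences are constant at 6.
Work back: 48 − 6 = 42;  144 − 42 = 102;  211 − 102 = 109

109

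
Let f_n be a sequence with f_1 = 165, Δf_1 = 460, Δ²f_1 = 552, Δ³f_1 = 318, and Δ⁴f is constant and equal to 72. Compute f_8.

Build the table forward from the leading diagonal:
D4: 72, 72, 72, 72, 72, 72, 72, 72
D3: 318, 390, 462, 534, 606, 678, 750, 822
D2: 552, 870, 1260, 1722, 2256, 2862, 3540, 4290
D1: 460, 1012, 1882, 3142, 4864, 7120, 9982, 13522
f: 165, 625, 1637, 3519, 6661, 11525, 18645, 28627

28627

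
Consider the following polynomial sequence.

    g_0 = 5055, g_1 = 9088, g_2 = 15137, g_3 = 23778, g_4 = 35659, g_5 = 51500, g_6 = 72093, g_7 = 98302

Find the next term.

Δ: 4033 , 6049 , 8641 , 11881 , 15841 , 20593 , 26209
Δ²: 2016 , 2592 , 3240 , 3960 , 4752 , 5616
Δ³: 576 , 648 , 720 , 792 , 864
Δ⁴: 72 , 72 , 72 , 72
Constant fourth difference = 72, so extend:
864 + 72 = 936;  5616 + 936 = 6552;  26209 + 6552 = 32761;  98302 + 32761 = 131063

131063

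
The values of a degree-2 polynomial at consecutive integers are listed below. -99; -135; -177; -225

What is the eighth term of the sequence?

Δ: -36, -42, -48
Δ²: -6, -6
Constant second difference = -6, so extend:
-48 − 6 = -54;  -225 − 54 = -279
-54 − 6 = -60;  -279 − 60 = -339
-60 − 6 = -66;  -339 − 66 = -405
-66 − 6 = -72;  -405 − 72 = -477

-477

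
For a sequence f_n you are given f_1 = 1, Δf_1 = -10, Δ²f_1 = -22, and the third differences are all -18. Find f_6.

-449

Build the table forward from the leading diagonal:
Δ³: -18  -18  -18  -18  -18  -18
Δ²: -22  -40  -58  -76  -94  -112
Δ: -10  -32  -72  -130  -206  -300
f: 1  -9  -41  -113  -243  -449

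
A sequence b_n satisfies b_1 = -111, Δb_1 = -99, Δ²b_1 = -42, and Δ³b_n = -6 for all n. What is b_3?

-351

Build the table forward from the leading diagonal:
Δ³: -6, -6, -6
Δ²: -42, -48, -54
Δ: -99, -141, -189
b: -111, -210, -351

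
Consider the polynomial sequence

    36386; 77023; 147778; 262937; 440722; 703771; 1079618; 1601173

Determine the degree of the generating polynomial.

5

First differences: 40637, 70755, 115159, 177785, 263049, 375847, 521555
Second differences: 30118, 44404, 62626, 85264, 112798, 145708
Third differences: 14286, 18222, 22638, 27534, 32910
Fourth differences: 3936, 4416, 4896, 5376
Fifth differences: 480, 480, 480
The fifth differences are constant, so the polynomial has degree 5.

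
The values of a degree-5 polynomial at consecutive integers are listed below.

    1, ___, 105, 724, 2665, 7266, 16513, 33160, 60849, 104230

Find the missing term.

-2

Using the last 8 terms:
D1: 619  1941  4601  9247  16647  27689  43381
D2: 1322  2660  4646  7400  11042  15692
D3: 1338  1986  2754  3642  4650
D4: 648  768  888  1008
D5: 120  120  120
Constant fifth difference = 120.
Extend backward: 648 − 120 = 528;  1338 − 528 = 810;  1322 − 810 = 512;  619 − 512 = 107;  105 − 107 = -2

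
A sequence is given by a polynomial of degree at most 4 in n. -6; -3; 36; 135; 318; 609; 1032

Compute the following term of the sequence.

Δ: 3, 39, 99, 183, 291, 423
Δ²: 36, 60, 84, 108, 132
Δ³: 24, 24, 24, 24
Third differences constant at 24.
132 + 24 = 156;  423 + 156 = 579;  1032 + 579 = 1611

1611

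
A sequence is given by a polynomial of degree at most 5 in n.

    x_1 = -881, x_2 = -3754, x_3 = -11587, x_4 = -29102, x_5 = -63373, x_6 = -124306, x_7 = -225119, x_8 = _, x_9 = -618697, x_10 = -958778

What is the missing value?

Using the first 7 terms:
D1: -2873  -7833  -17515  -34271  -60933  -100813
D2: -4960  -9682  -16756  -26662  -39880
D3: -4722  -7074  -9906  -13218
D4: -2352  -2832  -3312
D5: -480  -480
Constant fifth difference = -480.
Extend forward: -3312 − 480 = -3792;  -13218 − 3792 = -17010;  -39880 − 17010 = -56890;  -100813 − 56890 = -157703;  -225119 − 157703 = -382822

-382822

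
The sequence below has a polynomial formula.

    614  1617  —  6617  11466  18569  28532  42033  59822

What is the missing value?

3488

Using the last 6 terms:
Δ: 4849, 7103, 9963, 13501, 17789
Δ²: 2254, 2860, 3538, 4288
Δ³: 606, 678, 750
Δ⁴: 72, 72
Constant fourth difference = 72.
Extend backward: 606 − 72 = 534;  2254 − 534 = 1720;  4849 − 1720 = 3129;  6617 − 3129 = 3488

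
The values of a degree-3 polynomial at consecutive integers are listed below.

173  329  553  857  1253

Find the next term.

1753

First differences: 156 , 224 , 304 , 396
Second differences: 68 , 80 , 92
Third differences: 12 , 12
Third differences constant at 12.
92 + 12 = 104;  396 + 104 = 500;  1253 + 500 = 1753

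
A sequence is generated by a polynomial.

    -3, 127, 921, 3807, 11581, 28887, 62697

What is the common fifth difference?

480

Δ: 130, 794, 2886, 7774, 17306, 33810
Δ²: 664, 2092, 4888, 9532, 16504
Δ³: 1428, 2796, 4644, 6972
Δ⁴: 1368, 1848, 2328
Δ⁵: 480, 480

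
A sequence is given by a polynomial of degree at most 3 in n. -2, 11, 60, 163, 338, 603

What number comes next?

First differences: 13  49  103  175  265
Second differences: 36  54  72  90
Third differences: 18  18  18
Third differences constant at 18.
90 + 18 = 108;  265 + 108 = 373;  603 + 373 = 976

976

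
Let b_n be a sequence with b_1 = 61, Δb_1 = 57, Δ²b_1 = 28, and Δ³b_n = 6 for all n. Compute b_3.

203

Build the table forward from the leading diagonal:
Third differences: 6, 6, 6
Second differences: 28, 34, 40
First differences: 57, 85, 119
b: 61, 118, 203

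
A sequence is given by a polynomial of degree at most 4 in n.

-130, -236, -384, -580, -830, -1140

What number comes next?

-1516

-106, -148, -196, -250, -310
-42, -48, -54, -60
-6, -6, -6
Third differences constant at -6.
-60 − 6 = -66;  -310 − 66 = -376;  -1140 − 376 = -1516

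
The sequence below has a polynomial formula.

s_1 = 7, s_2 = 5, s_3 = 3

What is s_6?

-3

-2, -2
Constant first difference = -2, so extend:
3 − 2 = 1
1 − 2 = -1
-1 − 2 = -3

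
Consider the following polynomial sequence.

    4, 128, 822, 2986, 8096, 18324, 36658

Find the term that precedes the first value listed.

First differences: 124  694  2164  5110  10228  18334
Second differences: 570  1470  2946  5118  8106
Third differences: 900  1476  2172  2988
Fourth differences: 576  696  816
Fifth differences: 120  120
The fifth differences are constant at 120.
Work back: 576 − 120 = 456;  900 − 456 = 444;  570 − 444 = 126;  124 − 126 = -2;  4 + 2 = 6

6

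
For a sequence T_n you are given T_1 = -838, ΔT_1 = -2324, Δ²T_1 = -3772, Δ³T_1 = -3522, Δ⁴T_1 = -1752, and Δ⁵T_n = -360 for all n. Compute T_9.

-465078

Build the table forward from the leading diagonal:
D5: -360  -360  -360  -360  -360  -360  -360  -360  -360
D4: -1752  -2112  -2472  -2832  -3192  -3552  -3912  -4272  -4632
D3: -3522  -5274  -7386  -9858  -12690  -15882  -19434  -23346  -27618
D2: -3772  -7294  -12568  -19954  -29812  -42502  -58384  -77818  -101164
D1: -2324  -6096  -13390  -25958  -45912  -75724  -118226  -176610  -254428
T: -838  -3162  -9258  -22648  -48606  -94518  -170242  -288468  -465078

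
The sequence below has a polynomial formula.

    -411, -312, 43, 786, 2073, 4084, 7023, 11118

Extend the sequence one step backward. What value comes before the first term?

99, 355, 743, 1287, 2011, 2939, 4095
256, 388, 544, 724, 928, 1156
132, 156, 180, 204, 228
24, 24, 24, 24
The fourth differences are constant at 24.
Work back: 132 − 24 = 108;  256 − 108 = 148;  99 − 148 = -49;  -411 + 49 = -362

-362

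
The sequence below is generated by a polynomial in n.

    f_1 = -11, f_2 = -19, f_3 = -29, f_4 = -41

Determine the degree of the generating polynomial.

2

First differences: -8, -10, -12
Second differences: -2, -2
The second differences are constant, so the polynomial has degree 2.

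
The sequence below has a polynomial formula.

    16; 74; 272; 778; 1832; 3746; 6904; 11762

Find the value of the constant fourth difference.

72

First differences: 58, 198, 506, 1054, 1914, 3158, 4858
Second differences: 140, 308, 548, 860, 1244, 1700
Third differences: 168, 240, 312, 384, 456
Fourth differences: 72, 72, 72, 72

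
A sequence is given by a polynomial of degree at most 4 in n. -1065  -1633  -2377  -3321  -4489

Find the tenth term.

-14529

D1: -568  -744  -944  -1168
D2: -176  -200  -224
D3: -24  -24
Constant third difference = -24, so extend:
-224 − 24 = -248;  -1168 − 248 = -1416;  -4489 − 1416 = -5905
-248 − 24 = -272;  -1416 − 272 = -1688;  -5905 − 1688 = -7593
-272 − 24 = -296;  -1688 − 296 = -1984;  -7593 − 1984 = -9577
-296 − 24 = -320;  -1984 − 320 = -2304;  -9577 − 2304 = -11881
-320 − 24 = -344;  -2304 − 344 = -2648;  -11881 − 2648 = -14529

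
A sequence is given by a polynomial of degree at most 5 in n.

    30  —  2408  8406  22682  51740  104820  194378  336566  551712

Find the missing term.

440

Using the last 8 terms:
First differences: 5998, 14276, 29058, 53080, 89558, 142188, 215146
Second differences: 8278, 14782, 24022, 36478, 52630, 72958
Third differences: 6504, 9240, 12456, 16152, 20328
Fourth differences: 2736, 3216, 3696, 4176
Fifth differences: 480, 480, 480
Constant fifth difference = 480.
Extend backward: 2736 − 480 = 2256;  6504 − 2256 = 4248;  8278 − 4248 = 4030;  5998 − 4030 = 1968;  2408 − 1968 = 440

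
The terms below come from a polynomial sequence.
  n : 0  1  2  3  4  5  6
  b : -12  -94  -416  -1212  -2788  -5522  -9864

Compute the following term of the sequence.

-16336

-82, -322, -796, -1576, -2734, -4342
-240, -474, -780, -1158, -1608
-234, -306, -378, -450
-72, -72, -72
Fourth differences constant at -72.
-450 − 72 = -522;  -1608 − 522 = -2130;  -4342 − 2130 = -6472;  -9864 − 6472 = -16336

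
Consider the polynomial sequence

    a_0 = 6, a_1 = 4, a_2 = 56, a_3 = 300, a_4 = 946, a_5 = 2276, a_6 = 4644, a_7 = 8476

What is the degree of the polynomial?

4

Δ: -2, 52, 244, 646, 1330, 2368, 3832
Δ²: 54, 192, 402, 684, 1038, 1464
Δ³: 138, 210, 282, 354, 426
Δ⁴: 72, 72, 72, 72
The fourth differences are constant, so the polynomial has degree 4.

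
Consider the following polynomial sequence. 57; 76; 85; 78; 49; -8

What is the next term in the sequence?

First differences: 19, 9, -7, -29, -57
Second differences: -10, -16, -22, -28
Third differences: -6, -6, -6
Third differences constant at -6.
-28 − 6 = -34;  -57 − 34 = -91;  -8 − 91 = -99

-99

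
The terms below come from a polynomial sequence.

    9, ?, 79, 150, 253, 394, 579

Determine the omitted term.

Using the last 5 terms:
First differences: 71  103  141  185
Second differences: 32  38  44
Third differences: 6  6
Constant third difference = 6.
Extend backward: 32 − 6 = 26;  71 − 26 = 45;  79 − 45 = 34

34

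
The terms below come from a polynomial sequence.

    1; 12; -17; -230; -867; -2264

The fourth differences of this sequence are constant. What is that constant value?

First differences: 11, -29, -213, -637, -1397
Second differences: -40, -184, -424, -760
Third differences: -144, -240, -336
Fourth differences: -96, -96

-96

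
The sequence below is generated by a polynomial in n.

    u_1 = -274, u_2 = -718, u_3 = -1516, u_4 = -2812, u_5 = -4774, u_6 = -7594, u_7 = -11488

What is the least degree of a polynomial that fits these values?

4

Δ: -444, -798, -1296, -1962, -2820, -3894
Δ²: -354, -498, -666, -858, -1074
Δ³: -144, -168, -192, -216
Δ⁴: -24, -24, -24
The fourth differences are constant, so the polynomial has degree 4.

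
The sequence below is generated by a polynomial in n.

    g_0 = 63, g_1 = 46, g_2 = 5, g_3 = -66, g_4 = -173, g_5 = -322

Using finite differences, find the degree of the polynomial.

3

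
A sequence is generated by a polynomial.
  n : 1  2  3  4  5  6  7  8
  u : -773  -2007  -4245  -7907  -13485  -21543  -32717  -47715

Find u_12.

-1234  -2238  -3662  -5578  -8058  -11174  -14998
-1004  -1424  -1916  -2480  -3116  -3824
-420  -492  -564  -636  -708
-72  -72  -72  -72
The fourth differences are constant (-72).
-708 − 72 = -780;  -3824 − 780 = -4604;  -14998 − 4604 = -19602;  -47715 − 19602 = -67317
-780 − 72 = -852;  -4604 − 852 = -5456;  -19602 − 5456 = -25058;  -67317 − 25058 = -92375
-852 − 72 = -924;  -5456 − 924 = -6380;  -25058 − 6380 = -31438;  -92375 − 31438 = -123813
-924 − 72 = -996;  -6380 − 996 = -7376;  -31438 − 7376 = -38814;  -123813 − 38814 = -162627

-162627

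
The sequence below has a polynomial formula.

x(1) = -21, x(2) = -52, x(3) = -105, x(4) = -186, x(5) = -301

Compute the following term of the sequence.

-31, -53, -81, -115
-22, -28, -34
-6, -6
Third differences constant at -6.
-34 − 6 = -40;  -115 − 40 = -155;  -301 − 155 = -456

-456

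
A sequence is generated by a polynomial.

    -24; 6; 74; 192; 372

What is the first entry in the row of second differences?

38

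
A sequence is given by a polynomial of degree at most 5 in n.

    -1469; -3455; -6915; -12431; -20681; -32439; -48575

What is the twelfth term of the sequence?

First differences: -1986, -3460, -5516, -8250, -11758, -16136
Second differences: -1474, -2056, -2734, -3508, -4378
Third differences: -582, -678, -774, -870
Fourth differences: -96, -96, -96
The fourth differences are constant (-96).
-870 − 96 = -966;  -4378 − 966 = -5344;  -16136 − 5344 = -21480;  -48575 − 21480 = -70055
-966 − 96 = -1062;  -5344 − 1062 = -6406;  -21480 − 6406 = -27886;  -70055 − 27886 = -97941
-1062 − 96 = -1158;  -6406 − 1158 = -7564;  -27886 − 7564 = -35450;  -97941 − 35450 = -133391
-1158 − 96 = -1254;  -7564 − 1254 = -8818;  -35450 − 8818 = -44268;  -133391 − 44268 = -177659
-1254 − 96 = -1350;  -8818 − 1350 = -10168;  -44268 − 10168 = -54436;  -177659 − 54436 = -232095

-232095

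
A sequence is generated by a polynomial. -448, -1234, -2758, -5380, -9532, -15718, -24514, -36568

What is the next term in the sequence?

D1: -786 , -1524 , -2622 , -4152 , -6186 , -8796 , -12054
D2: -738 , -1098 , -1530 , -2034 , -2610 , -3258
D3: -360 , -432 , -504 , -576 , -648
D4: -72 , -72 , -72 , -72
Constant fourth difference = -72, so extend:
-648 − 72 = -720;  -3258 − 720 = -3978;  -12054 − 3978 = -16032;  -36568 − 16032 = -52600

-52600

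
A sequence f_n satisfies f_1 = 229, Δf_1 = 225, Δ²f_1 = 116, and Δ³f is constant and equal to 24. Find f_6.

Build the table forward from the leading diagonal:
Δ³: 24, 24, 24, 24, 24, 24
Δ²: 116, 140, 164, 188, 212, 236
Δ: 225, 341, 481, 645, 833, 1045
f: 229, 454, 795, 1276, 1921, 2754

2754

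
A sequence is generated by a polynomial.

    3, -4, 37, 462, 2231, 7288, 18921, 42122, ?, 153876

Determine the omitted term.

Using the first 8 terms:
-7, 41, 425, 1769, 5057, 11633, 23201
48, 384, 1344, 3288, 6576, 11568
336, 960, 1944, 3288, 4992
624, 984, 1344, 1704
360, 360, 360
Constant fifth difference = 360.
Extend forward: 1704 + 360 = 2064;  4992 + 2064 = 7056;  11568 + 7056 = 18624;  23201 + 18624 = 41825;  42122 + 41825 = 83947

83947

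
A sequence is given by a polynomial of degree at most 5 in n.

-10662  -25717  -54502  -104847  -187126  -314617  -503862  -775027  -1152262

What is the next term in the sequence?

-1664061

D1: -15055, -28785, -50345, -82279, -127491, -189245, -271165, -377235
D2: -13730, -21560, -31934, -45212, -61754, -81920, -106070
D3: -7830, -10374, -13278, -16542, -20166, -24150
D4: -2544, -2904, -3264, -3624, -3984
D5: -360, -360, -360, -360
The fifth differences are constant (-360).
-3984 − 360 = -4344;  -24150 − 4344 = -28494;  -106070 − 28494 = -134564;  -377235 − 134564 = -511799;  -1152262 − 511799 = -1664061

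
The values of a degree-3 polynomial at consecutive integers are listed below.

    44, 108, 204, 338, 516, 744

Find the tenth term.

64, 96, 134, 178, 228
32, 38, 44, 50
6, 6, 6
The third differences are constant (6).
50 + 6 = 56;  228 + 56 = 284;  744 + 284 = 1028
56 + 6 = 62;  284 + 62 = 346;  1028 + 346 = 1374
62 + 6 = 68;  346 + 68 = 414;  1374 + 414 = 1788
68 + 6 = 74;  414 + 74 = 488;  1788 + 488 = 2276

2276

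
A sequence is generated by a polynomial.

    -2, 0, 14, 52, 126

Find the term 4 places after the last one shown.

Δ: 2, 14, 38, 74
Δ²: 12, 24, 36
Δ³: 12, 12
Third differences constant at 12.
36 + 12 = 48;  74 + 48 = 122;  126 + 122 = 248
48 + 12 = 60;  122 + 60 = 182;  248 + 182 = 430
60 + 12 = 72;  182 + 72 = 254;  430 + 254 = 684
72 + 12 = 84;  254 + 84 = 338;  684 + 338 = 1022

1022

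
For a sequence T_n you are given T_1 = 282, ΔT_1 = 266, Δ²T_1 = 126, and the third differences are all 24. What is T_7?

Build the table forward from the leading diagonal:
Δ³: 24  24  24  24  24  24  24
Δ²: 126  150  174  198  222  246  270
Δ: 266  392  542  716  914  1136  1382
T: 282  548  940  1482  2198  3112  4248

4248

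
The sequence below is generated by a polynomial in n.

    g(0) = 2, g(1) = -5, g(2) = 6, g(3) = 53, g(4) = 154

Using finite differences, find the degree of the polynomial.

Δ: -7, 11, 47, 101
Δ²: 18, 36, 54
Δ³: 18, 18
The third differences are constant, so the polynomial has degree 3.

3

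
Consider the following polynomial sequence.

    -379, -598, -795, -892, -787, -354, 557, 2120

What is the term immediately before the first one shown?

-192

-219  -197  -97  105  433  911  1563
22  100  202  328  478  652
78  102  126  150  174
24  24  24  24
The fourth differences are constant at 24.
Work back: 78 − 24 = 54;  22 − 54 = -32;  -219 + 32 = -187;  -379 + 187 = -192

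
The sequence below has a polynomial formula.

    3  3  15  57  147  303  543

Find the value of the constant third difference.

First differences: 0, 12, 42, 90, 156, 240
Second differences: 12, 30, 48, 66, 84
Third differences: 18, 18, 18, 18

18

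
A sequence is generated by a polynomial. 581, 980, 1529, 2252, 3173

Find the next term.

4316

D1: 399, 549, 723, 921
D2: 150, 174, 198
D3: 24, 24
Third differences constant at 24.
198 + 24 = 222;  921 + 222 = 1143;  3173 + 1143 = 4316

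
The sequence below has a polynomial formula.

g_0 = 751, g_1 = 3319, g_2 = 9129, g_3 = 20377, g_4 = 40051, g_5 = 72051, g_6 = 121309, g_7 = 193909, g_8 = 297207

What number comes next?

2568  5810  11248  19674  32000  49258  72600  103298
3242  5438  8426  12326  17258  23342  30698
2196  2988  3900  4932  6084  7356
792  912  1032  1152  1272
120  120  120  120
Constant fifth difference = 120, so extend:
1272 + 120 = 1392;  7356 + 1392 = 8748;  30698 + 8748 = 39446;  103298 + 39446 = 142744;  297207 + 142744 = 439951

439951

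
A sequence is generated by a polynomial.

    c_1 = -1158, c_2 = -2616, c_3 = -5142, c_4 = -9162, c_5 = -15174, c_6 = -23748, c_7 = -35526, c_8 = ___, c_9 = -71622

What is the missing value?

-51222

Using the first 7 terms:
D1: -1458  -2526  -4020  -6012  -8574  -11778
D2: -1068  -1494  -1992  -2562  -3204
D3: -426  -498  -570  -642
D4: -72  -72  -72
Constant fourth difference = -72.
Extend forward: -642 − 72 = -714;  -3204 − 714 = -3918;  -11778 − 3918 = -15696;  -35526 − 15696 = -51222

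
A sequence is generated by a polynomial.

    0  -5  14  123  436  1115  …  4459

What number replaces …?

Using the first 6 terms:
-5, 19, 109, 313, 679
24, 90, 204, 366
66, 114, 162
48, 48
Constant fourth difference = 48.
Extend forward: 162 + 48 = 210;  366 + 210 = 576;  679 + 576 = 1255;  1115 + 1255 = 2370

2370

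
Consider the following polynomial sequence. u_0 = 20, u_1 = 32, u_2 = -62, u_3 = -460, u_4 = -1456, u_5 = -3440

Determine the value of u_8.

12 , -94 , -398 , -996 , -1984
-106 , -304 , -598 , -988
-198 , -294 , -390
-96 , -96
Fourth differences constant at -96.
-390 − 96 = -486;  -988 − 486 = -1474;  -1984 − 1474 = -3458;  -3440 − 3458 = -6898
-486 − 96 = -582;  -1474 − 582 = -2056;  -3458 − 2056 = -5514;  -6898 − 5514 = -12412
-582 − 96 = -678;  -2056 − 678 = -2734;  -5514 − 2734 = -8248;  -12412 − 8248 = -20660

-20660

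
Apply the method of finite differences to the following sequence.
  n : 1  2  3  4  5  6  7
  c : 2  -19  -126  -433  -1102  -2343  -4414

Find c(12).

-21, -107, -307, -669, -1241, -2071
-86, -200, -362, -572, -830
-114, -162, -210, -258
-48, -48, -48
Constant fourth difference = -48, so extend:
-258 − 48 = -306;  -830 − 306 = -1136;  -2071 − 1136 = -3207;  -4414 − 3207 = -7621
-306 − 48 = -354;  -1136 − 354 = -1490;  -3207 − 1490 = -4697;  -7621 − 4697 = -12318
-354 − 48 = -402;  -1490 − 402 = -1892;  -4697 − 1892 = -6589;  -12318 − 6589 = -18907
-402 − 48 = -450;  -1892 − 450 = -2342;  -6589 − 2342 = -8931;  -18907 − 8931 = -27838
-450 − 48 = -498;  -2342 − 498 = -2840;  -8931 − 2840 = -11771;  -27838 − 11771 = -39609

-39609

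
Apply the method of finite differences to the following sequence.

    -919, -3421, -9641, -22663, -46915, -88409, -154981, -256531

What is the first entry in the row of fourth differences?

Δ: -2502, -6220, -13022, -24252, -41494, -66572, -101550
Δ²: -3718, -6802, -11230, -17242, -25078, -34978
Δ³: -3084, -4428, -6012, -7836, -9900
Δ⁴: -1344, -1584, -1824, -2064
Δ⁵: -240, -240, -240

-1344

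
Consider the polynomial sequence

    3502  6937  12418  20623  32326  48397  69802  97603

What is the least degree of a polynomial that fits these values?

4

3435, 5481, 8205, 11703, 16071, 21405, 27801
2046, 2724, 3498, 4368, 5334, 6396
678, 774, 870, 966, 1062
96, 96, 96, 96
The fourth differences are constant, so the polynomial has degree 4.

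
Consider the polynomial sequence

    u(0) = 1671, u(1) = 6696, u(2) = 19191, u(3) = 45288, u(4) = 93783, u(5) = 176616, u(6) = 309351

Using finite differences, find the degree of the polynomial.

5

Δ: 5025, 12495, 26097, 48495, 82833, 132735
Δ²: 7470, 13602, 22398, 34338, 49902
Δ³: 6132, 8796, 11940, 15564
Δ⁴: 2664, 3144, 3624
Δ⁵: 480, 480
The fifth differences are constant, so the polynomial has degree 5.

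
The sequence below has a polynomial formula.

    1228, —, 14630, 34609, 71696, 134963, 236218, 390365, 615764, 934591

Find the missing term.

Using the last 8 terms:
First differences: 19979, 37087, 63267, 101255, 154147, 225399, 318827
Second differences: 17108, 26180, 37988, 52892, 71252, 93428
Third differences: 9072, 11808, 14904, 18360, 22176
Fourth differences: 2736, 3096, 3456, 3816
Fifth differences: 360, 360, 360
Constant fifth difference = 360.
Extend backward: 2736 − 360 = 2376;  9072 − 2376 = 6696;  17108 − 6696 = 10412;  19979 − 10412 = 9567;  14630 − 9567 = 5063

5063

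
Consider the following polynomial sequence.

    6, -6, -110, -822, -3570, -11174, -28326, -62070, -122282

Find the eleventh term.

D1: -12  -104  -712  -2748  -7604  -17152  -33744  -60212
D2: -92  -608  -2036  -4856  -9548  -16592  -26468
D3: -516  -1428  -2820  -4692  -7044  -9876
D4: -912  -1392  -1872  -2352  -2832
D5: -480  -480  -480  -480
Fifth differences constant at -480.
-2832 − 480 = -3312;  -9876 − 3312 = -13188;  -26468 − 13188 = -39656;  -60212 − 39656 = -99868;  -122282 − 99868 = -222150
-3312 − 480 = -3792;  -13188 − 3792 = -16980;  -39656 − 16980 = -56636;  -99868 − 56636 = -156504;  -222150 − 156504 = -378654

-378654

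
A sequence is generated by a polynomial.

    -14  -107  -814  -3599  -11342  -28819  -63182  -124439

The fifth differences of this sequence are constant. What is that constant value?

-480

D1: -93, -707, -2785, -7743, -17477, -34363, -61257
D2: -614, -2078, -4958, -9734, -16886, -26894
D3: -1464, -2880, -4776, -7152, -10008
D4: -1416, -1896, -2376, -2856
D5: -480, -480, -480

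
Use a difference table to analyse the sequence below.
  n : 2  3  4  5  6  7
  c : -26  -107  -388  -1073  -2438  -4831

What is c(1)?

-13

First differences: -81, -281, -685, -1365, -2393
Second differences: -200, -404, -680, -1028
Third differences: -204, -276, -348
Fourth differences: -72, -72
The fourth differences are constant at -72.
Work back: -204 + 72 = -132;  -200 + 132 = -68;  -81 + 68 = -13;  -26 + 13 = -13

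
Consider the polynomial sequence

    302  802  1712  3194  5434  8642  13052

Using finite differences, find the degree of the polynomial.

4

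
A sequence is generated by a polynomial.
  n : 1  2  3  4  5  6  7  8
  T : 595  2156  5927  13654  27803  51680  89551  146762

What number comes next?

Δ: 1561, 3771, 7727, 14149, 23877, 37871, 57211
Δ²: 2210, 3956, 6422, 9728, 13994, 19340
Δ³: 1746, 2466, 3306, 4266, 5346
Δ⁴: 720, 840, 960, 1080
Δ⁵: 120, 120, 120
The fifth differences are constant (120).
1080 + 120 = 1200;  5346 + 1200 = 6546;  19340 + 6546 = 25886;  57211 + 25886 = 83097;  146762 + 83097 = 229859

229859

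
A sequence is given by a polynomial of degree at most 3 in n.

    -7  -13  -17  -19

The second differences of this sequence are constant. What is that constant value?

2

D1: -6, -4, -2
D2: 2, 2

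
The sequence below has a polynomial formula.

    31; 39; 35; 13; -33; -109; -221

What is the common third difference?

First differences: 8, -4, -22, -46, -76, -112
Second differences: -12, -18, -24, -30, -36
Third differences: -6, -6, -6, -6

-6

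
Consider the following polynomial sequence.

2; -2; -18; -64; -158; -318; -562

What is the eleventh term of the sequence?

-2738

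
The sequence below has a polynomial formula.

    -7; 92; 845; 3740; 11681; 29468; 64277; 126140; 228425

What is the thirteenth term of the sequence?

Δ: 99, 753, 2895, 7941, 17787, 34809, 61863, 102285
Δ²: 654, 2142, 5046, 9846, 17022, 27054, 40422
Δ³: 1488, 2904, 4800, 7176, 10032, 13368
Δ⁴: 1416, 1896, 2376, 2856, 3336
Δ⁵: 480, 480, 480, 480
Constant fifth difference = 480, so extend:
3336 + 480 = 3816;  13368 + 3816 = 17184;  40422 + 17184 = 57606;  102285 + 57606 = 159891;  228425 + 159891 = 388316
3816 + 480 = 4296;  17184 + 4296 = 21480;  57606 + 21480 = 79086;  159891 + 79086 = 238977;  388316 + 238977 = 627293
4296 + 480 = 4776;  21480 + 4776 = 26256;  79086 + 26256 = 105342;  238977 + 105342 = 344319;  627293 + 344319 = 971612
4776 + 480 = 5256;  26256 + 5256 = 31512;  105342 + 31512 = 136854;  344319 + 136854 = 481173;  971612 + 481173 = 1452785

1452785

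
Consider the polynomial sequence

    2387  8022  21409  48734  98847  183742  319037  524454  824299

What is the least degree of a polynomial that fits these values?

First differences: 5635, 13387, 27325, 50113, 84895, 135295, 205417, 299845
Second differences: 7752, 13938, 22788, 34782, 50400, 70122, 94428
Third differences: 6186, 8850, 11994, 15618, 19722, 24306
Fourth differences: 2664, 3144, 3624, 4104, 4584
Fifth differences: 480, 480, 480, 480
The fifth differences are constant, so the polynomial has degree 5.

5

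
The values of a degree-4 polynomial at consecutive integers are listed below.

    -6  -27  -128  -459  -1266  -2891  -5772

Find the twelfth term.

First differences: -21  -101  -331  -807  -1625  -2881
Second differences: -80  -230  -476  -818  -1256
Third differences: -150  -246  -342  -438
Fourth differences: -96  -96  -96
The fourth differences are constant (-96).
-438 − 96 = -534;  -1256 − 534 = -1790;  -2881 − 1790 = -4671;  -5772 − 4671 = -10443
-534 − 96 = -630;  -1790 − 630 = -2420;  -4671 − 2420 = -7091;  -10443 − 7091 = -17534
-630 − 96 = -726;  -2420 − 726 = -3146;  -7091 − 3146 = -10237;  -17534 − 10237 = -27771
-726 − 96 = -822;  -3146 − 822 = -3968;  -10237 − 3968 = -14205;  -27771 − 14205 = -41976
-822 − 96 = -918;  -3968 − 918 = -4886;  -14205 − 4886 = -19091;  -41976 − 19091 = -61067

-61067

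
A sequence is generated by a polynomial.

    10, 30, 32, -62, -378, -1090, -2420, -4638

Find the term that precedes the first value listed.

2

Δ: 20, 2, -94, -316, -712, -1330, -2218
Δ²: -18, -96, -222, -396, -618, -888
Δ³: -78, -126, -174, -222, -270
Δ⁴: -48, -48, -48, -48
The fourth differences are constant at -48.
Work back: -78 + 48 = -30;  -18 + 30 = 12;  20 − 12 = 8;  10 − 8 = 2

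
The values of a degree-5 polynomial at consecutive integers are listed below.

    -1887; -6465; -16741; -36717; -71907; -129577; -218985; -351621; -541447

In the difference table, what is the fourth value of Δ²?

-22480

First differences: -4578, -10276, -19976, -35190, -57670, -89408, -132636, -189826
Second differences: -5698, -9700, -15214, -22480, -31738, -43228, -57190
Third differences: -4002, -5514, -7266, -9258, -11490, -13962
Fourth differences: -1512, -1752, -1992, -2232, -2472
Fifth differences: -240, -240, -240, -240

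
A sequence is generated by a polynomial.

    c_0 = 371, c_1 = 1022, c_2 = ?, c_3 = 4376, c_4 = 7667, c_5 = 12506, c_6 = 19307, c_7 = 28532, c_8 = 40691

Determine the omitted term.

Using the last 6 terms:
3291, 4839, 6801, 9225, 12159
1548, 1962, 2424, 2934
414, 462, 510
48, 48
Constant fourth difference = 48.
Extend backward: 414 − 48 = 366;  1548 − 366 = 1182;  3291 − 1182 = 2109;  4376 − 2109 = 2267

2267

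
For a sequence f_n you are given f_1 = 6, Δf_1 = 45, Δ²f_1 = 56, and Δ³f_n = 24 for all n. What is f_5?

618

Build the table forward from the leading diagonal:
D3: 24, 24, 24, 24, 24
D2: 56, 80, 104, 128, 152
D1: 45, 101, 181, 285, 413
f: 6, 51, 152, 333, 618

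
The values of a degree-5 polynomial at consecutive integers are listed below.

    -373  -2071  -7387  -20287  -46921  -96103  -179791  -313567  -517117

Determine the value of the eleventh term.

-1235683

Δ: -1698 , -5316 , -12900 , -26634 , -49182 , -83688 , -133776 , -203550
Δ²: -3618 , -7584 , -13734 , -22548 , -34506 , -50088 , -69774
Δ³: -3966 , -6150 , -8814 , -11958 , -15582 , -19686
Δ⁴: -2184 , -2664 , -3144 , -3624 , -4104
Δ⁵: -480 , -480 , -480 , -480
Fifth differences constant at -480.
-4104 − 480 = -4584;  -19686 − 4584 = -24270;  -69774 − 24270 = -94044;  -203550 − 94044 = -297594;  -517117 − 297594 = -814711
-4584 − 480 = -5064;  -24270 − 5064 = -29334;  -94044 − 29334 = -123378;  -297594 − 123378 = -420972;  -814711 − 420972 = -1235683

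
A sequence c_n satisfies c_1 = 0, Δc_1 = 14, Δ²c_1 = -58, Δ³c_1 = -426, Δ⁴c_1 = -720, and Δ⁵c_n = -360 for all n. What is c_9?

Build the table forward from the leading diagonal:
D5: -360  -360  -360  -360  -360  -360  -360  -360  -360
D4: -720  -1080  -1440  -1800  -2160  -2520  -2880  -3240  -3600
D3: -426  -1146  -2226  -3666  -5466  -7626  -10146  -13026  -16266
D2: -58  -484  -1630  -3856  -7522  -12988  -20614  -30760  -43786
D1: 14  -44  -528  -2158  -6014  -13536  -26524  -47138  -77898
c: 0  14  -30  -558  -2716  -8730  -22266  -48790  -95928

-95928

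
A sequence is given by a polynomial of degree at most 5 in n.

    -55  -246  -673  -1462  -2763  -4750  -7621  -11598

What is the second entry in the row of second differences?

-362

D1: -191, -427, -789, -1301, -1987, -2871, -3977
D2: -236, -362, -512, -686, -884, -1106
D3: -126, -150, -174, -198, -222
D4: -24, -24, -24, -24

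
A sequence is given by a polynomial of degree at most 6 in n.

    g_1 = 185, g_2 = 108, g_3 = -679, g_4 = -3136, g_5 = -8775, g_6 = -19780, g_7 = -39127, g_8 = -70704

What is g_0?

80

First differences: -77  -787  -2457  -5639  -11005  -19347  -31577
Second differences: -710  -1670  -3182  -5366  -8342  -12230
Third differences: -960  -1512  -2184  -2976  -3888
Fourth differences: -552  -672  -792  -912
Fifth differences: -120  -120  -120
The fifth differences are constant at -120.
Work back: -552 + 120 = -432;  -960 + 432 = -528;  -710 + 528 = -182;  -77 + 182 = 105;  185 − 105 = 80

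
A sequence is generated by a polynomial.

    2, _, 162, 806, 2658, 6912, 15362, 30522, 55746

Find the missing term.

Using the last 7 terms:
First differences: 644, 1852, 4254, 8450, 15160, 25224
Second differences: 1208, 2402, 4196, 6710, 10064
Third differences: 1194, 1794, 2514, 3354
Fourth differences: 600, 720, 840
Fifth differences: 120, 120
Constant fifth difference = 120.
Extend backward: 600 − 120 = 480;  1194 − 480 = 714;  1208 − 714 = 494;  644 − 494 = 150;  162 − 150 = 12

12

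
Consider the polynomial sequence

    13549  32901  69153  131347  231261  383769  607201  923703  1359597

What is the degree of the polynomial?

First differences: 19352, 36252, 62194, 99914, 152508, 223432, 316502, 435894
Second differences: 16900, 25942, 37720, 52594, 70924, 93070, 119392
Third differences: 9042, 11778, 14874, 18330, 22146, 26322
Fourth differences: 2736, 3096, 3456, 3816, 4176
Fifth differences: 360, 360, 360, 360
The fifth differences are constant, so the polynomial has degree 5.

5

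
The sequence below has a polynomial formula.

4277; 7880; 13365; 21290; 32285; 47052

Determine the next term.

66365

Δ: 3603, 5485, 7925, 10995, 14767
Δ²: 1882, 2440, 3070, 3772
Δ³: 558, 630, 702
Δ⁴: 72, 72
Constant fourth difference = 72, so extend:
702 + 72 = 774;  3772 + 774 = 4546;  14767 + 4546 = 19313;  47052 + 19313 = 66365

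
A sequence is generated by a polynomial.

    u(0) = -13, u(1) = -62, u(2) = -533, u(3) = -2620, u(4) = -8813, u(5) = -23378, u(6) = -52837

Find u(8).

-196685

D1: -49, -471, -2087, -6193, -14565, -29459
D2: -422, -1616, -4106, -8372, -14894
D3: -1194, -2490, -4266, -6522
D4: -1296, -1776, -2256
D5: -480, -480
Fifth differences constant at -480.
-2256 − 480 = -2736;  -6522 − 2736 = -9258;  -14894 − 9258 = -24152;  -29459 − 24152 = -53611;  -52837 − 53611 = -106448
-2736 − 480 = -3216;  -9258 − 3216 = -12474;  -24152 − 12474 = -36626;  -53611 − 36626 = -90237;  -106448 − 90237 = -196685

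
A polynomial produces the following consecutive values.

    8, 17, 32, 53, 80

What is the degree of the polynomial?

First differences: 9, 15, 21, 27
Second differences: 6, 6, 6
The second differences are constant, so the polynomial has degree 2.

2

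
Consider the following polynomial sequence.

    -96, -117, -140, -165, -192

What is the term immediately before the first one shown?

D1: -21, -23, -25, -27
D2: -2, -2, -2
The second differences are constant at -2.
Work back: -21 + 2 = -19;  -96 + 19 = -77

-77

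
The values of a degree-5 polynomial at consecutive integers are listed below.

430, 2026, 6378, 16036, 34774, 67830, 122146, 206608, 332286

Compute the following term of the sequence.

512674

D1: 1596, 4352, 9658, 18738, 33056, 54316, 84462, 125678
D2: 2756, 5306, 9080, 14318, 21260, 30146, 41216
D3: 2550, 3774, 5238, 6942, 8886, 11070
D4: 1224, 1464, 1704, 1944, 2184
D5: 240, 240, 240, 240
Constant fifth difference = 240, so extend:
2184 + 240 = 2424;  11070 + 2424 = 13494;  41216 + 13494 = 54710;  125678 + 54710 = 180388;  332286 + 180388 = 512674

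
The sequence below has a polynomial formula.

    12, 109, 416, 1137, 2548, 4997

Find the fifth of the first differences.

2449

D1: 97, 307, 721, 1411, 2449
D2: 210, 414, 690, 1038
D3: 204, 276, 348
D4: 72, 72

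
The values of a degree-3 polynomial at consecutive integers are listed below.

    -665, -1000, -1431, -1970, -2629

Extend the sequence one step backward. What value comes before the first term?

First differences: -335  -431  -539  -659
Second differences: -96  -108  -120
Third differences: -12  -12
The third differences are constant at -12.
Work back: -96 + 12 = -84;  -335 + 84 = -251;  -665 + 251 = -414

-414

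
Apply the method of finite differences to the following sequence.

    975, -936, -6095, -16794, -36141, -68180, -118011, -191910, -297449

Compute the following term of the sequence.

First differences: -1911, -5159, -10699, -19347, -32039, -49831, -73899, -105539
Second differences: -3248, -5540, -8648, -12692, -17792, -24068, -31640
Third differences: -2292, -3108, -4044, -5100, -6276, -7572
Fourth differences: -816, -936, -1056, -1176, -1296
Fifth differences: -120, -120, -120, -120
The fifth differences are constant (-120).
-1296 − 120 = -1416;  -7572 − 1416 = -8988;  -31640 − 8988 = -40628;  -105539 − 40628 = -146167;  -297449 − 146167 = -443616

-443616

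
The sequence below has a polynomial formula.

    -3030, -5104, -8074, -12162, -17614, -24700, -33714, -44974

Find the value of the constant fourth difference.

First differences: -2074, -2970, -4088, -5452, -7086, -9014, -11260
Second differences: -896, -1118, -1364, -1634, -1928, -2246
Third differences: -222, -246, -270, -294, -318
Fourth differences: -24, -24, -24, -24

-24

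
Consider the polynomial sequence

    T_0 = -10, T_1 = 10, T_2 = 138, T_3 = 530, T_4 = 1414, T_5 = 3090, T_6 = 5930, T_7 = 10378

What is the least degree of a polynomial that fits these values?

4

D1: 20, 128, 392, 884, 1676, 2840, 4448
D2: 108, 264, 492, 792, 1164, 1608
D3: 156, 228, 300, 372, 444
D4: 72, 72, 72, 72
The fourth differences are constant, so the polynomial has degree 4.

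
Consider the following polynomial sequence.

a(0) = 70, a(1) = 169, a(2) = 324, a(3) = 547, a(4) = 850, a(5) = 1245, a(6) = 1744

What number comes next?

First differences: 99, 155, 223, 303, 395, 499
Second differences: 56, 68, 80, 92, 104
Third differences: 12, 12, 12, 12
Constant third difference = 12, so extend:
104 + 12 = 116;  499 + 116 = 615;  1744 + 615 = 2359

2359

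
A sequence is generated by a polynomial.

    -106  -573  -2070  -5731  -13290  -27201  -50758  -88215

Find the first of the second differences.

-1030

Δ: -467, -1497, -3661, -7559, -13911, -23557, -37457
Δ²: -1030, -2164, -3898, -6352, -9646, -13900
Δ³: -1134, -1734, -2454, -3294, -4254
Δ⁴: -600, -720, -840, -960
Δ⁵: -120, -120, -120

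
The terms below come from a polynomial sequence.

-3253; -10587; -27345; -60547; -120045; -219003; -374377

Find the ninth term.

-944037

First differences: -7334 , -16758 , -33202 , -59498 , -98958 , -155374
Second differences: -9424 , -16444 , -26296 , -39460 , -56416
Third differences: -7020 , -9852 , -13164 , -16956
Fourth differences: -2832 , -3312 , -3792
Fifth differences: -480 , -480
Constant fifth difference = -480, so extend:
-3792 − 480 = -4272;  -16956 − 4272 = -21228;  -56416 − 21228 = -77644;  -155374 − 77644 = -233018;  -374377 − 233018 = -607395
-4272 − 480 = -4752;  -21228 − 4752 = -25980;  -77644 − 25980 = -103624;  -233018 − 103624 = -336642;  -607395 − 336642 = -944037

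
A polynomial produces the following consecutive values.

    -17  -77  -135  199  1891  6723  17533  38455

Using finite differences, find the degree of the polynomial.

5

First differences: -60, -58, 334, 1692, 4832, 10810, 20922
Second differences: 2, 392, 1358, 3140, 5978, 10112
Third differences: 390, 966, 1782, 2838, 4134
Fourth differences: 576, 816, 1056, 1296
Fifth differences: 240, 240, 240
The fifth differences are constant, so the polynomial has degree 5.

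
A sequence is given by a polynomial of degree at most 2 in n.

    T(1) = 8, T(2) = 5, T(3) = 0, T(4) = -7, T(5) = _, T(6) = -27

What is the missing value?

-16

Using the first 4 terms:
Δ: -3  -5  -7
Δ²: -2  -2
Constant second difference = -2.
Extend forward: -7 − 2 = -9;  -7 − 9 = -16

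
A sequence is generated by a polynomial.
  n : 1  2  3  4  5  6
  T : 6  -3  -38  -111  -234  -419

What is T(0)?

First differences: -9, -35, -73, -123, -185
Second differences: -26, -38, -50, -62
Third differences: -12, -12, -12
The third differences are constant at -12.
Work back: -26 + 12 = -14;  -9 + 14 = 5;  6 − 5 = 1

1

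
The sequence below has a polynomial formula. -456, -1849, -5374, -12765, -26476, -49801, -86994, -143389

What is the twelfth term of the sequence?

-712189

D1: -1393 , -3525 , -7391 , -13711 , -23325 , -37193 , -56395
D2: -2132 , -3866 , -6320 , -9614 , -13868 , -19202
D3: -1734 , -2454 , -3294 , -4254 , -5334
D4: -720 , -840 , -960 , -1080
D5: -120 , -120 , -120
The fifth differences are constant (-120).
-1080 − 120 = -1200;  -5334 − 1200 = -6534;  -19202 − 6534 = -25736;  -56395 − 25736 = -82131;  -143389 − 82131 = -225520
-1200 − 120 = -1320;  -6534 − 1320 = -7854;  -25736 − 7854 = -33590;  -82131 − 33590 = -115721;  -225520 − 115721 = -341241
-1320 − 120 = -1440;  -7854 − 1440 = -9294;  -33590 − 9294 = -42884;  -115721 − 42884 = -158605;  -341241 − 158605 = -499846
-1440 − 120 = -1560;  -9294 − 1560 = -10854;  -42884 − 10854 = -53738;  -158605 − 53738 = -212343;  -499846 − 212343 = -712189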